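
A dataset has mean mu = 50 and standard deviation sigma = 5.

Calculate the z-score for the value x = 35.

-3

Step 1: Recall the z-score formula: z = (x - mu) / sigma
Step 2: Substitute values: z = (35 - 50) / 5
Step 3: z = -15 / 5 = -3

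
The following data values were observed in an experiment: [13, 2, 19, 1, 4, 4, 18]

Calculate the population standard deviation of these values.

7.1657

Step 1: Compute the mean: 8.7143
Step 2: Sum of squared deviations from the mean: 359.4286
Step 3: Population variance = 359.4286 / 7 = 51.3469
Step 4: Standard deviation = sqrt(51.3469) = 7.1657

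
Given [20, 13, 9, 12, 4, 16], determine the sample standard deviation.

5.5377

Step 1: Compute the mean: 12.3333
Step 2: Sum of squared deviations from the mean: 153.3333
Step 3: Sample variance = 153.3333 / 5 = 30.6667
Step 4: Standard deviation = sqrt(30.6667) = 5.5377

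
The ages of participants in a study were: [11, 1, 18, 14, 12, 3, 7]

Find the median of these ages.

11

Step 1: Sort the data in ascending order: [1, 3, 7, 11, 12, 14, 18]
Step 2: The number of values is n = 7.
Step 3: Since n is odd, the median is the middle value at position 4: 11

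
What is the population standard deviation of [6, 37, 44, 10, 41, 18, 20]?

14.2471

Step 1: Compute the mean: 25.1429
Step 2: Sum of squared deviations from the mean: 1420.8571
Step 3: Population variance = 1420.8571 / 7 = 202.9796
Step 4: Standard deviation = sqrt(202.9796) = 14.2471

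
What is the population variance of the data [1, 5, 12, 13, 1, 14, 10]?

26.8571

Step 1: Compute the mean: (1 + 5 + 12 + 13 + 1 + 14 + 10) / 7 = 8
Step 2: Compute squared deviations from the mean:
  (1 - 8)^2 = 49
  (5 - 8)^2 = 9
  (12 - 8)^2 = 16
  (13 - 8)^2 = 25
  (1 - 8)^2 = 49
  (14 - 8)^2 = 36
  (10 - 8)^2 = 4
Step 3: Sum of squared deviations = 188
Step 4: Population variance = 188 / 7 = 26.8571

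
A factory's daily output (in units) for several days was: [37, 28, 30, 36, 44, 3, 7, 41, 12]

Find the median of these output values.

30

Step 1: Sort the data in ascending order: [3, 7, 12, 28, 30, 36, 37, 41, 44]
Step 2: The number of values is n = 9.
Step 3: Since n is odd, the median is the middle value at position 5: 30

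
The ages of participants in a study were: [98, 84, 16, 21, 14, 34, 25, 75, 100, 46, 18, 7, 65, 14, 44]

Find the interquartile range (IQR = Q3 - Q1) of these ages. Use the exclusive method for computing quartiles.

59

Step 1: Sort the data: [7, 14, 14, 16, 18, 21, 25, 34, 44, 46, 65, 75, 84, 98, 100]
Step 2: n = 15
Step 3: Using the exclusive quartile method:
  Q1 = 16
  Q2 (median) = 34
  Q3 = 75
  IQR = Q3 - Q1 = 75 - 16 = 59
Step 4: IQR = 59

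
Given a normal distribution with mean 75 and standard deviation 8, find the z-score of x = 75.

0

Step 1: Recall the z-score formula: z = (x - mu) / sigma
Step 2: Substitute values: z = (75 - 75) / 8
Step 3: z = 0 / 8 = 0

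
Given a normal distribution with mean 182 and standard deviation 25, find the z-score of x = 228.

1.84

Step 1: Recall the z-score formula: z = (x - mu) / sigma
Step 2: Substitute values: z = (228 - 182) / 25
Step 3: z = 46 / 25 = 1.84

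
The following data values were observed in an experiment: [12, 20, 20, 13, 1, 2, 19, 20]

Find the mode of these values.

20

Step 1: Count the frequency of each value:
  1: appears 1 time(s)
  2: appears 1 time(s)
  12: appears 1 time(s)
  13: appears 1 time(s)
  19: appears 1 time(s)
  20: appears 3 time(s)
Step 2: The value 20 appears most frequently (3 times).
Step 3: Mode = 20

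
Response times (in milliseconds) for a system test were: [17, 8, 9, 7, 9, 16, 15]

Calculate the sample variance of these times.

17.9524

Step 1: Compute the mean: (17 + 8 + 9 + 7 + 9 + 16 + 15) / 7 = 11.5714
Step 2: Compute squared deviations from the mean:
  (17 - 11.5714)^2 = 29.4694
  (8 - 11.5714)^2 = 12.7551
  (9 - 11.5714)^2 = 6.6122
  (7 - 11.5714)^2 = 20.898
  (9 - 11.5714)^2 = 6.6122
  (16 - 11.5714)^2 = 19.6122
  (15 - 11.5714)^2 = 11.7551
Step 3: Sum of squared deviations = 107.7143
Step 4: Sample variance = 107.7143 / 6 = 17.9524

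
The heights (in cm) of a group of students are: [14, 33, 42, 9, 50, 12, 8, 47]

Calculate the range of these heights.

42

Step 1: Identify the maximum value: max = 50
Step 2: Identify the minimum value: min = 8
Step 3: Range = max - min = 50 - 8 = 42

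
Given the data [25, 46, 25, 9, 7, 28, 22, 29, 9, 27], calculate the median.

25

Step 1: Sort the data in ascending order: [7, 9, 9, 22, 25, 25, 27, 28, 29, 46]
Step 2: The number of values is n = 10.
Step 3: Since n is even, the median is the average of positions 5 and 6:
  Median = (25 + 25) / 2 = 25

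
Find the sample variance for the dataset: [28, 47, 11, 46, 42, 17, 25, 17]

201.5536

Step 1: Compute the mean: (28 + 47 + 11 + 46 + 42 + 17 + 25 + 17) / 8 = 29.125
Step 2: Compute squared deviations from the mean:
  (28 - 29.125)^2 = 1.2656
  (47 - 29.125)^2 = 319.5156
  (11 - 29.125)^2 = 328.5156
  (46 - 29.125)^2 = 284.7656
  (42 - 29.125)^2 = 165.7656
  (17 - 29.125)^2 = 147.0156
  (25 - 29.125)^2 = 17.0156
  (17 - 29.125)^2 = 147.0156
Step 3: Sum of squared deviations = 1410.875
Step 4: Sample variance = 1410.875 / 7 = 201.5536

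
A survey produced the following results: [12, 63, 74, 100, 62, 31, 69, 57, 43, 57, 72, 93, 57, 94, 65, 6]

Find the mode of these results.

57

Step 1: Count the frequency of each value:
  6: appears 1 time(s)
  12: appears 1 time(s)
  31: appears 1 time(s)
  43: appears 1 time(s)
  57: appears 3 time(s)
  62: appears 1 time(s)
  63: appears 1 time(s)
  65: appears 1 time(s)
  69: appears 1 time(s)
  72: appears 1 time(s)
  74: appears 1 time(s)
  93: appears 1 time(s)
  94: appears 1 time(s)
  100: appears 1 time(s)
Step 2: The value 57 appears most frequently (3 times).
Step 3: Mode = 57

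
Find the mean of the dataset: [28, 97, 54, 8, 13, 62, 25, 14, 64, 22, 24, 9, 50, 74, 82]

41.7333

Step 1: Sum all values: 28 + 97 + 54 + 8 + 13 + 62 + 25 + 14 + 64 + 22 + 24 + 9 + 50 + 74 + 82 = 626
Step 2: Count the number of values: n = 15
Step 3: Mean = sum / n = 626 / 15 = 41.7333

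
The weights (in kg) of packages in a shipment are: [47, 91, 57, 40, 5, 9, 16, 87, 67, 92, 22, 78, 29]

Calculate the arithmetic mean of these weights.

49.2308

Step 1: Sum all values: 47 + 91 + 57 + 40 + 5 + 9 + 16 + 87 + 67 + 92 + 22 + 78 + 29 = 640
Step 2: Count the number of values: n = 13
Step 3: Mean = sum / n = 640 / 13 = 49.2308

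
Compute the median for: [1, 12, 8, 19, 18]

12

Step 1: Sort the data in ascending order: [1, 8, 12, 18, 19]
Step 2: The number of values is n = 5.
Step 3: Since n is odd, the median is the middle value at position 3: 12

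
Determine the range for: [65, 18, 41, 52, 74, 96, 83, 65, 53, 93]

78

Step 1: Identify the maximum value: max = 96
Step 2: Identify the minimum value: min = 18
Step 3: Range = max - min = 96 - 18 = 78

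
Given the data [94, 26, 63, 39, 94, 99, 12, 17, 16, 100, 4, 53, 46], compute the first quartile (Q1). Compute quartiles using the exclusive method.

16.5

Step 1: Sort the data: [4, 12, 16, 17, 26, 39, 46, 53, 63, 94, 94, 99, 100]
Step 2: n = 13
Step 3: Using the exclusive quartile method:
  Q1 = 16.5
  Q2 (median) = 46
  Q3 = 94
  IQR = Q3 - Q1 = 94 - 16.5 = 77.5
Step 4: Q1 = 16.5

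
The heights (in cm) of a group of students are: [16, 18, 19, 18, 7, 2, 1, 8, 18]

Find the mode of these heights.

18

Step 1: Count the frequency of each value:
  1: appears 1 time(s)
  2: appears 1 time(s)
  7: appears 1 time(s)
  8: appears 1 time(s)
  16: appears 1 time(s)
  18: appears 3 time(s)
  19: appears 1 time(s)
Step 2: The value 18 appears most frequently (3 times).
Step 3: Mode = 18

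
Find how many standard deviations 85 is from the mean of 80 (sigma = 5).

1

Step 1: Recall the z-score formula: z = (x - mu) / sigma
Step 2: Substitute values: z = (85 - 80) / 5
Step 3: z = 5 / 5 = 1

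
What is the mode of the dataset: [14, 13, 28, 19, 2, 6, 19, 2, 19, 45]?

19

Step 1: Count the frequency of each value:
  2: appears 2 time(s)
  6: appears 1 time(s)
  13: appears 1 time(s)
  14: appears 1 time(s)
  19: appears 3 time(s)
  28: appears 1 time(s)
  45: appears 1 time(s)
Step 2: The value 19 appears most frequently (3 times).
Step 3: Mode = 19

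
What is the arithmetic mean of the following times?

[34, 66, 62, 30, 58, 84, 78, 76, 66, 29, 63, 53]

58.25

Step 1: Sum all values: 34 + 66 + 62 + 30 + 58 + 84 + 78 + 76 + 66 + 29 + 63 + 53 = 699
Step 2: Count the number of values: n = 12
Step 3: Mean = sum / n = 699 / 12 = 58.25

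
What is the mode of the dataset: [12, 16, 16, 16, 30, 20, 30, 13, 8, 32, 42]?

16

Step 1: Count the frequency of each value:
  8: appears 1 time(s)
  12: appears 1 time(s)
  13: appears 1 time(s)
  16: appears 3 time(s)
  20: appears 1 time(s)
  30: appears 2 time(s)
  32: appears 1 time(s)
  42: appears 1 time(s)
Step 2: The value 16 appears most frequently (3 times).
Step 3: Mode = 16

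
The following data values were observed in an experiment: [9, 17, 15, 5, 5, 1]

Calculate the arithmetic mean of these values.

8.6667

Step 1: Sum all values: 9 + 17 + 15 + 5 + 5 + 1 = 52
Step 2: Count the number of values: n = 6
Step 3: Mean = sum / n = 52 / 6 = 8.6667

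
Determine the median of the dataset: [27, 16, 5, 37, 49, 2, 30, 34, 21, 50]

28.5

Step 1: Sort the data in ascending order: [2, 5, 16, 21, 27, 30, 34, 37, 49, 50]
Step 2: The number of values is n = 10.
Step 3: Since n is even, the median is the average of positions 5 and 6:
  Median = (27 + 30) / 2 = 28.5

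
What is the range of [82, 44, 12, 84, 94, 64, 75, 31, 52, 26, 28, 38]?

82

Step 1: Identify the maximum value: max = 94
Step 2: Identify the minimum value: min = 12
Step 3: Range = max - min = 94 - 12 = 82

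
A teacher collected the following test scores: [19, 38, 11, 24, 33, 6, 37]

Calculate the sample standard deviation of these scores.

12.6754

Step 1: Compute the mean: 24
Step 2: Sum of squared deviations from the mean: 964
Step 3: Sample variance = 964 / 6 = 160.6667
Step 4: Standard deviation = sqrt(160.6667) = 12.6754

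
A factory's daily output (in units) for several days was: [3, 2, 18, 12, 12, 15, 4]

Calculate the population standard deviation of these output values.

5.9005

Step 1: Compute the mean: 9.4286
Step 2: Sum of squared deviations from the mean: 243.7143
Step 3: Population variance = 243.7143 / 7 = 34.8163
Step 4: Standard deviation = sqrt(34.8163) = 5.9005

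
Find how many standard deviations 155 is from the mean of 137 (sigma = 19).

0.9474

Step 1: Recall the z-score formula: z = (x - mu) / sigma
Step 2: Substitute values: z = (155 - 137) / 19
Step 3: z = 18 / 19 = 0.9474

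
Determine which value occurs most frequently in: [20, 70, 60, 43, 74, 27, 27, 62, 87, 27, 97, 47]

27

Step 1: Count the frequency of each value:
  20: appears 1 time(s)
  27: appears 3 time(s)
  43: appears 1 time(s)
  47: appears 1 time(s)
  60: appears 1 time(s)
  62: appears 1 time(s)
  70: appears 1 time(s)
  74: appears 1 time(s)
  87: appears 1 time(s)
  97: appears 1 time(s)
Step 2: The value 27 appears most frequently (3 times).
Step 3: Mode = 27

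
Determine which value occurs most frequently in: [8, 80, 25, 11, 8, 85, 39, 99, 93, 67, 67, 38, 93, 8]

8

Step 1: Count the frequency of each value:
  8: appears 3 time(s)
  11: appears 1 time(s)
  25: appears 1 time(s)
  38: appears 1 time(s)
  39: appears 1 time(s)
  67: appears 2 time(s)
  80: appears 1 time(s)
  85: appears 1 time(s)
  93: appears 2 time(s)
  99: appears 1 time(s)
Step 2: The value 8 appears most frequently (3 times).
Step 3: Mode = 8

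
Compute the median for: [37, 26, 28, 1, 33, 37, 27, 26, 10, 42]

27.5

Step 1: Sort the data in ascending order: [1, 10, 26, 26, 27, 28, 33, 37, 37, 42]
Step 2: The number of values is n = 10.
Step 3: Since n is even, the median is the average of positions 5 and 6:
  Median = (27 + 28) / 2 = 27.5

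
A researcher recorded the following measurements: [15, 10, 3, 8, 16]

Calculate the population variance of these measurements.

22.64

Step 1: Compute the mean: (15 + 10 + 3 + 8 + 16) / 5 = 10.4
Step 2: Compute squared deviations from the mean:
  (15 - 10.4)^2 = 21.16
  (10 - 10.4)^2 = 0.16
  (3 - 10.4)^2 = 54.76
  (8 - 10.4)^2 = 5.76
  (16 - 10.4)^2 = 31.36
Step 3: Sum of squared deviations = 113.2
Step 4: Population variance = 113.2 / 5 = 22.64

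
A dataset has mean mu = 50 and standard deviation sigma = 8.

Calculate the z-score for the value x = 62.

1.5

Step 1: Recall the z-score formula: z = (x - mu) / sigma
Step 2: Substitute values: z = (62 - 50) / 8
Step 3: z = 12 / 8 = 1.5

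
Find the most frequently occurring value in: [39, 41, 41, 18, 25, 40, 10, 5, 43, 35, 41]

41

Step 1: Count the frequency of each value:
  5: appears 1 time(s)
  10: appears 1 time(s)
  18: appears 1 time(s)
  25: appears 1 time(s)
  35: appears 1 time(s)
  39: appears 1 time(s)
  40: appears 1 time(s)
  41: appears 3 time(s)
  43: appears 1 time(s)
Step 2: The value 41 appears most frequently (3 times).
Step 3: Mode = 41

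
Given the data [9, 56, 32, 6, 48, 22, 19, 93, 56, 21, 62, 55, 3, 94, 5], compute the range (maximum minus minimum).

91

Step 1: Identify the maximum value: max = 94
Step 2: Identify the minimum value: min = 3
Step 3: Range = max - min = 94 - 3 = 91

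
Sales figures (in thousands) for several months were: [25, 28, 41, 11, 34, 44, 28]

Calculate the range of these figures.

33

Step 1: Identify the maximum value: max = 44
Step 2: Identify the minimum value: min = 11
Step 3: Range = max - min = 44 - 11 = 33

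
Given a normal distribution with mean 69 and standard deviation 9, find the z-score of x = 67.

-0.2222

Step 1: Recall the z-score formula: z = (x - mu) / sigma
Step 2: Substitute values: z = (67 - 69) / 9
Step 3: z = -2 / 9 = -0.2222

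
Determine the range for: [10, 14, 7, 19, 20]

13

Step 1: Identify the maximum value: max = 20
Step 2: Identify the minimum value: min = 7
Step 3: Range = max - min = 20 - 7 = 13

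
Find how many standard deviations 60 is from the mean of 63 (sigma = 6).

-0.5

Step 1: Recall the z-score formula: z = (x - mu) / sigma
Step 2: Substitute values: z = (60 - 63) / 6
Step 3: z = -3 / 6 = -0.5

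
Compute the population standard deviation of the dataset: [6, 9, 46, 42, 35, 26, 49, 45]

15.8252

Step 1: Compute the mean: 32.25
Step 2: Sum of squared deviations from the mean: 2003.5
Step 3: Population variance = 2003.5 / 8 = 250.4375
Step 4: Standard deviation = sqrt(250.4375) = 15.8252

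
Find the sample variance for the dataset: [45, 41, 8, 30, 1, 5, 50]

427.9048

Step 1: Compute the mean: (45 + 41 + 8 + 30 + 1 + 5 + 50) / 7 = 25.7143
Step 2: Compute squared deviations from the mean:
  (45 - 25.7143)^2 = 371.9388
  (41 - 25.7143)^2 = 233.6531
  (8 - 25.7143)^2 = 313.7959
  (30 - 25.7143)^2 = 18.3673
  (1 - 25.7143)^2 = 610.7959
  (5 - 25.7143)^2 = 429.0816
  (50 - 25.7143)^2 = 589.7959
Step 3: Sum of squared deviations = 2567.4286
Step 4: Sample variance = 2567.4286 / 6 = 427.9048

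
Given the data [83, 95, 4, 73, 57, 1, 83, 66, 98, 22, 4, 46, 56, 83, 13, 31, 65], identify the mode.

83

Step 1: Count the frequency of each value:
  1: appears 1 time(s)
  4: appears 2 time(s)
  13: appears 1 time(s)
  22: appears 1 time(s)
  31: appears 1 time(s)
  46: appears 1 time(s)
  56: appears 1 time(s)
  57: appears 1 time(s)
  65: appears 1 time(s)
  66: appears 1 time(s)
  73: appears 1 time(s)
  83: appears 3 time(s)
  95: appears 1 time(s)
  98: appears 1 time(s)
Step 2: The value 83 appears most frequently (3 times).
Step 3: Mode = 83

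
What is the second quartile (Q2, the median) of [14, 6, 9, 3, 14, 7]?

8

Step 1: Sort the data: [3, 6, 7, 9, 14, 14]
Step 2: n = 6
Step 3: Q2 is the median. Since n is even, it is the average of the values at positions 3 and 4:
  Q2 = (7 + 9) / 2 = 8
Step 4: Q2 = 8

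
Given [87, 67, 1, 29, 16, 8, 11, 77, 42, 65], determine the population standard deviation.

30.0302

Step 1: Compute the mean: 40.3
Step 2: Sum of squared deviations from the mean: 9018.1
Step 3: Population variance = 9018.1 / 10 = 901.81
Step 4: Standard deviation = sqrt(901.81) = 30.0302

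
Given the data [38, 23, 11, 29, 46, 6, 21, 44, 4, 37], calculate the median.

26

Step 1: Sort the data in ascending order: [4, 6, 11, 21, 23, 29, 37, 38, 44, 46]
Step 2: The number of values is n = 10.
Step 3: Since n is even, the median is the average of positions 5 and 6:
  Median = (23 + 29) / 2 = 26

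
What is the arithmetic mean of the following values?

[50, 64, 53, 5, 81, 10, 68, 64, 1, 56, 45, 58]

46.25

Step 1: Sum all values: 50 + 64 + 53 + 5 + 81 + 10 + 68 + 64 + 1 + 56 + 45 + 58 = 555
Step 2: Count the number of values: n = 12
Step 3: Mean = sum / n = 555 / 12 = 46.25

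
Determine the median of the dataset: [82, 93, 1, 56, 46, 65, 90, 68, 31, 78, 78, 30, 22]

65

Step 1: Sort the data in ascending order: [1, 22, 30, 31, 46, 56, 65, 68, 78, 78, 82, 90, 93]
Step 2: The number of values is n = 13.
Step 3: Since n is odd, the median is the middle value at position 7: 65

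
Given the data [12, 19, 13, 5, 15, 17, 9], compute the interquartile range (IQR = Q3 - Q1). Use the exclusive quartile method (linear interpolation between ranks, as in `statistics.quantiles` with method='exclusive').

8

Step 1: Sort the data: [5, 9, 12, 13, 15, 17, 19]
Step 2: n = 7
Step 3: Using the exclusive quartile method:
  Q1 = 9
  Q2 (median) = 13
  Q3 = 17
  IQR = Q3 - Q1 = 17 - 9 = 8
Step 4: IQR = 8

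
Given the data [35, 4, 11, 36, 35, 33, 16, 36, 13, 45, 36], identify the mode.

36

Step 1: Count the frequency of each value:
  4: appears 1 time(s)
  11: appears 1 time(s)
  13: appears 1 time(s)
  16: appears 1 time(s)
  33: appears 1 time(s)
  35: appears 2 time(s)
  36: appears 3 time(s)
  45: appears 1 time(s)
Step 2: The value 36 appears most frequently (3 times).
Step 3: Mode = 36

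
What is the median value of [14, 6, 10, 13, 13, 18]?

13

Step 1: Sort the data in ascending order: [6, 10, 13, 13, 14, 18]
Step 2: The number of values is n = 6.
Step 3: Since n is even, the median is the average of positions 3 and 4:
  Median = (13 + 13) / 2 = 13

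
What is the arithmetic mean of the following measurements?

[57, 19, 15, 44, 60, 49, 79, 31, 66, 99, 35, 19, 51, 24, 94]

49.4667

Step 1: Sum all values: 57 + 19 + 15 + 44 + 60 + 49 + 79 + 31 + 66 + 99 + 35 + 19 + 51 + 24 + 94 = 742
Step 2: Count the number of values: n = 15
Step 3: Mean = sum / n = 742 / 15 = 49.4667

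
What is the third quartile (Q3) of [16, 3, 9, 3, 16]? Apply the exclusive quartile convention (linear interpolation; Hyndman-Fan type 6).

16

Step 1: Sort the data: [3, 3, 9, 16, 16]
Step 2: n = 5
Step 3: Using the exclusive quartile method:
  Q1 = 3
  Q2 (median) = 9
  Q3 = 16
  IQR = Q3 - Q1 = 16 - 3 = 13
Step 4: Q3 = 16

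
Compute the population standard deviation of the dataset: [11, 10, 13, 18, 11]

2.8705

Step 1: Compute the mean: 12.6
Step 2: Sum of squared deviations from the mean: 41.2
Step 3: Population variance = 41.2 / 5 = 8.24
Step 4: Standard deviation = sqrt(8.24) = 2.8705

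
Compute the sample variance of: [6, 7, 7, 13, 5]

9.8

Step 1: Compute the mean: (6 + 7 + 7 + 13 + 5) / 5 = 7.6
Step 2: Compute squared deviations from the mean:
  (6 - 7.6)^2 = 2.56
  (7 - 7.6)^2 = 0.36
  (7 - 7.6)^2 = 0.36
  (13 - 7.6)^2 = 29.16
  (5 - 7.6)^2 = 6.76
Step 3: Sum of squared deviations = 39.2
Step 4: Sample variance = 39.2 / 4 = 9.8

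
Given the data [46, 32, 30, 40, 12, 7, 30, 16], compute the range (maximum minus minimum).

39

Step 1: Identify the maximum value: max = 46
Step 2: Identify the minimum value: min = 7
Step 3: Range = max - min = 46 - 7 = 39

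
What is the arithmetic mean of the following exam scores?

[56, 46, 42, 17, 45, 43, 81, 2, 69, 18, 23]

40.1818

Step 1: Sum all values: 56 + 46 + 42 + 17 + 45 + 43 + 81 + 2 + 69 + 18 + 23 = 442
Step 2: Count the number of values: n = 11
Step 3: Mean = sum / n = 442 / 11 = 40.1818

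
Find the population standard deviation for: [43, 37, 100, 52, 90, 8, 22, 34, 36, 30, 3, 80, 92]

31.076

Step 1: Compute the mean: 48.2308
Step 2: Sum of squared deviations from the mean: 12554.3077
Step 3: Population variance = 12554.3077 / 13 = 965.716
Step 4: Standard deviation = sqrt(965.716) = 31.076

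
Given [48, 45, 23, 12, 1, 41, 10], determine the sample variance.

359.2381

Step 1: Compute the mean: (48 + 45 + 23 + 12 + 1 + 41 + 10) / 7 = 25.7143
Step 2: Compute squared deviations from the mean:
  (48 - 25.7143)^2 = 496.6531
  (45 - 25.7143)^2 = 371.9388
  (23 - 25.7143)^2 = 7.3673
  (12 - 25.7143)^2 = 188.0816
  (1 - 25.7143)^2 = 610.7959
  (41 - 25.7143)^2 = 233.6531
  (10 - 25.7143)^2 = 246.9388
Step 3: Sum of squared deviations = 2155.4286
Step 4: Sample variance = 2155.4286 / 6 = 359.2381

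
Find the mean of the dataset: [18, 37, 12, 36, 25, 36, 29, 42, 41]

30.6667

Step 1: Sum all values: 18 + 37 + 12 + 36 + 25 + 36 + 29 + 42 + 41 = 276
Step 2: Count the number of values: n = 9
Step 3: Mean = sum / n = 276 / 9 = 30.6667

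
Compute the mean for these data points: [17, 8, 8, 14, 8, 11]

11

Step 1: Sum all values: 17 + 8 + 8 + 14 + 8 + 11 = 66
Step 2: Count the number of values: n = 6
Step 3: Mean = sum / n = 66 / 6 = 11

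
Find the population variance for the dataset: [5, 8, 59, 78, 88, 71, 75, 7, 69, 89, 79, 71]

946.6875

Step 1: Compute the mean: (5 + 8 + 59 + 78 + 88 + 71 + 75 + 7 + 69 + 89 + 79 + 71) / 12 = 58.25
Step 2: Compute squared deviations from the mean:
  (5 - 58.25)^2 = 2835.5625
  (8 - 58.25)^2 = 2525.0625
  (59 - 58.25)^2 = 0.5625
  (78 - 58.25)^2 = 390.0625
  (88 - 58.25)^2 = 885.0625
  (71 - 58.25)^2 = 162.5625
  (75 - 58.25)^2 = 280.5625
  (7 - 58.25)^2 = 2626.5625
  (69 - 58.25)^2 = 115.5625
  (89 - 58.25)^2 = 945.5625
  (79 - 58.25)^2 = 430.5625
  (71 - 58.25)^2 = 162.5625
Step 3: Sum of squared deviations = 11360.25
Step 4: Population variance = 11360.25 / 12 = 946.6875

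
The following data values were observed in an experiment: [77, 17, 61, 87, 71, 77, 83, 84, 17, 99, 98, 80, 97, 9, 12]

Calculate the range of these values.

90

Step 1: Identify the maximum value: max = 99
Step 2: Identify the minimum value: min = 9
Step 3: Range = max - min = 99 - 9 = 90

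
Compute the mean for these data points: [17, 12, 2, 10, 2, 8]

8.5

Step 1: Sum all values: 17 + 12 + 2 + 10 + 2 + 8 = 51
Step 2: Count the number of values: n = 6
Step 3: Mean = sum / n = 51 / 6 = 8.5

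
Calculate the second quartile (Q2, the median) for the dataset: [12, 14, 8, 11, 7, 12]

11.5

Step 1: Sort the data: [7, 8, 11, 12, 12, 14]
Step 2: n = 6
Step 3: Q2 is the median. Since n is even, it is the average of the values at positions 3 and 4:
  Q2 = (11 + 12) / 2 = 11.5
Step 4: Q2 = 11.5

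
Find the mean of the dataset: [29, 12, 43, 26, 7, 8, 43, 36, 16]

24.4444

Step 1: Sum all values: 29 + 12 + 43 + 26 + 7 + 8 + 43 + 36 + 16 = 220
Step 2: Count the number of values: n = 9
Step 3: Mean = sum / n = 220 / 9 = 24.4444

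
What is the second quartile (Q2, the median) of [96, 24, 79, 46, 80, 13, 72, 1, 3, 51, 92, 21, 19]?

46

Step 1: Sort the data: [1, 3, 13, 19, 21, 24, 46, 51, 72, 79, 80, 92, 96]
Step 2: n = 13
Step 3: Q2 is the median. Since n is odd, it is the middle value at position 7: 46
Step 4: Q2 = 46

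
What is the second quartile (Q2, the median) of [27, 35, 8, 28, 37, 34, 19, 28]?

28

Step 1: Sort the data: [8, 19, 27, 28, 28, 34, 35, 37]
Step 2: n = 8
Step 3: Q2 is the median. Since n is even, it is the average of the values at positions 4 and 5:
  Q2 = (28 + 28) / 2 = 28
Step 4: Q2 = 28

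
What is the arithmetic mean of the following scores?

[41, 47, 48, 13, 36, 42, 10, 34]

33.875

Step 1: Sum all values: 41 + 47 + 48 + 13 + 36 + 42 + 10 + 34 = 271
Step 2: Count the number of values: n = 8
Step 3: Mean = sum / n = 271 / 8 = 33.875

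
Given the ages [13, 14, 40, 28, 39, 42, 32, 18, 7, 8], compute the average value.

24.1

Step 1: Sum all values: 13 + 14 + 40 + 28 + 39 + 42 + 32 + 18 + 7 + 8 = 241
Step 2: Count the number of values: n = 10
Step 3: Mean = sum / n = 241 / 10 = 24.1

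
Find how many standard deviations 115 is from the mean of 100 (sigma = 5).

3

Step 1: Recall the z-score formula: z = (x - mu) / sigma
Step 2: Substitute values: z = (115 - 100) / 5
Step 3: z = 15 / 5 = 3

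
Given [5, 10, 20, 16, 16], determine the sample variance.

34.8

Step 1: Compute the mean: (5 + 10 + 20 + 16 + 16) / 5 = 13.4
Step 2: Compute squared deviations from the mean:
  (5 - 13.4)^2 = 70.56
  (10 - 13.4)^2 = 11.56
  (20 - 13.4)^2 = 43.56
  (16 - 13.4)^2 = 6.76
  (16 - 13.4)^2 = 6.76
Step 3: Sum of squared deviations = 139.2
Step 4: Sample variance = 139.2 / 4 = 34.8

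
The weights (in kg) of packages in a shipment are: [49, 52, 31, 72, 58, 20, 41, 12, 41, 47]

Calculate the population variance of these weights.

283.61

Step 1: Compute the mean: (49 + 52 + 31 + 72 + 58 + 20 + 41 + 12 + 41 + 47) / 10 = 42.3
Step 2: Compute squared deviations from the mean:
  (49 - 42.3)^2 = 44.89
  (52 - 42.3)^2 = 94.09
  (31 - 42.3)^2 = 127.69
  (72 - 42.3)^2 = 882.09
  (58 - 42.3)^2 = 246.49
  (20 - 42.3)^2 = 497.29
  (41 - 42.3)^2 = 1.69
  (12 - 42.3)^2 = 918.09
  (41 - 42.3)^2 = 1.69
  (47 - 42.3)^2 = 22.09
Step 3: Sum of squared deviations = 2836.1
Step 4: Population variance = 2836.1 / 10 = 283.61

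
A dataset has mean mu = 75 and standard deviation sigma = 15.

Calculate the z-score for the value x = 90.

1

Step 1: Recall the z-score formula: z = (x - mu) / sigma
Step 2: Substitute values: z = (90 - 75) / 15
Step 3: z = 15 / 15 = 1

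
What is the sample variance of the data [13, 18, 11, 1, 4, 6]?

39.7667

Step 1: Compute the mean: (13 + 18 + 11 + 1 + 4 + 6) / 6 = 8.8333
Step 2: Compute squared deviations from the mean:
  (13 - 8.8333)^2 = 17.3611
  (18 - 8.8333)^2 = 84.0278
  (11 - 8.8333)^2 = 4.6944
  (1 - 8.8333)^2 = 61.3611
  (4 - 8.8333)^2 = 23.3611
  (6 - 8.8333)^2 = 8.0278
Step 3: Sum of squared deviations = 198.8333
Step 4: Sample variance = 198.8333 / 5 = 39.7667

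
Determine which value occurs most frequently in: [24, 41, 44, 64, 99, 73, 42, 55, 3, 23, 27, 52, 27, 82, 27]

27

Step 1: Count the frequency of each value:
  3: appears 1 time(s)
  23: appears 1 time(s)
  24: appears 1 time(s)
  27: appears 3 time(s)
  41: appears 1 time(s)
  42: appears 1 time(s)
  44: appears 1 time(s)
  52: appears 1 time(s)
  55: appears 1 time(s)
  64: appears 1 time(s)
  73: appears 1 time(s)
  82: appears 1 time(s)
  99: appears 1 time(s)
Step 2: The value 27 appears most frequently (3 times).
Step 3: Mode = 27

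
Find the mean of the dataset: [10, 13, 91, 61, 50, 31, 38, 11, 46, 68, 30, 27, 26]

38.6154

Step 1: Sum all values: 10 + 13 + 91 + 61 + 50 + 31 + 38 + 11 + 46 + 68 + 30 + 27 + 26 = 502
Step 2: Count the number of values: n = 13
Step 3: Mean = sum / n = 502 / 13 = 38.6154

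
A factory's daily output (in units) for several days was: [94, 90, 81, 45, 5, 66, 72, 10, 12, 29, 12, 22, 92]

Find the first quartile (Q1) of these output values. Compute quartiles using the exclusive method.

12

Step 1: Sort the data: [5, 10, 12, 12, 22, 29, 45, 66, 72, 81, 90, 92, 94]
Step 2: n = 13
Step 3: Using the exclusive quartile method:
  Q1 = 12
  Q2 (median) = 45
  Q3 = 85.5
  IQR = Q3 - Q1 = 85.5 - 12 = 73.5
Step 4: Q1 = 12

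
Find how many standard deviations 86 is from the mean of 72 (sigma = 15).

0.9333

Step 1: Recall the z-score formula: z = (x - mu) / sigma
Step 2: Substitute values: z = (86 - 72) / 15
Step 3: z = 14 / 15 = 0.9333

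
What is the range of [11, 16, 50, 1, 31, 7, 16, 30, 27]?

49

Step 1: Identify the maximum value: max = 50
Step 2: Identify the minimum value: min = 1
Step 3: Range = max - min = 50 - 1 = 49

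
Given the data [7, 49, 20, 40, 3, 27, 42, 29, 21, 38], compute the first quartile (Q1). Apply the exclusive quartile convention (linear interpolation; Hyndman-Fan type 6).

16.75

Step 1: Sort the data: [3, 7, 20, 21, 27, 29, 38, 40, 42, 49]
Step 2: n = 10
Step 3: Using the exclusive quartile method:
  Q1 = 16.75
  Q2 (median) = 28
  Q3 = 40.5
  IQR = Q3 - Q1 = 40.5 - 16.75 = 23.75
Step 4: Q1 = 16.75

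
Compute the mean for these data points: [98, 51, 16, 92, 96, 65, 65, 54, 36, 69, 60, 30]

61

Step 1: Sum all values: 98 + 51 + 16 + 92 + 96 + 65 + 65 + 54 + 36 + 69 + 60 + 30 = 732
Step 2: Count the number of values: n = 12
Step 3: Mean = sum / n = 732 / 12 = 61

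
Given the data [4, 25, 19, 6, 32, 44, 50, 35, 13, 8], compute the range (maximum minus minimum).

46

Step 1: Identify the maximum value: max = 50
Step 2: Identify the minimum value: min = 4
Step 3: Range = max - min = 50 - 4 = 46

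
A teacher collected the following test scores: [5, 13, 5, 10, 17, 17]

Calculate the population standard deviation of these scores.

4.9805

Step 1: Compute the mean: 11.1667
Step 2: Sum of squared deviations from the mean: 148.8333
Step 3: Population variance = 148.8333 / 6 = 24.8056
Step 4: Standard deviation = sqrt(24.8056) = 4.9805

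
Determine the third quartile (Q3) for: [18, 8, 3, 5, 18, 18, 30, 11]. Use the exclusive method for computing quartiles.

18

Step 1: Sort the data: [3, 5, 8, 11, 18, 18, 18, 30]
Step 2: n = 8
Step 3: Using the exclusive quartile method:
  Q1 = 5.75
  Q2 (median) = 14.5
  Q3 = 18
  IQR = Q3 - Q1 = 18 - 5.75 = 12.25
Step 4: Q3 = 18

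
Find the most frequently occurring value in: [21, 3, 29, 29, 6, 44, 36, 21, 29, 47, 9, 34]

29

Step 1: Count the frequency of each value:
  3: appears 1 time(s)
  6: appears 1 time(s)
  9: appears 1 time(s)
  21: appears 2 time(s)
  29: appears 3 time(s)
  34: appears 1 time(s)
  36: appears 1 time(s)
  44: appears 1 time(s)
  47: appears 1 time(s)
Step 2: The value 29 appears most frequently (3 times).
Step 3: Mode = 29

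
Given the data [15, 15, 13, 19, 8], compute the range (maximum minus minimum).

11

Step 1: Identify the maximum value: max = 19
Step 2: Identify the minimum value: min = 8
Step 3: Range = max - min = 19 - 8 = 11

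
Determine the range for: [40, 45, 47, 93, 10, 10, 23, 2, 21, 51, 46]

91

Step 1: Identify the maximum value: max = 93
Step 2: Identify the minimum value: min = 2
Step 3: Range = max - min = 93 - 2 = 91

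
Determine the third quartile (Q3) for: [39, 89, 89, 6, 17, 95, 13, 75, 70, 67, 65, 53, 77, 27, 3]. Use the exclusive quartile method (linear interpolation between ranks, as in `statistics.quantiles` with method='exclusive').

77

Step 1: Sort the data: [3, 6, 13, 17, 27, 39, 53, 65, 67, 70, 75, 77, 89, 89, 95]
Step 2: n = 15
Step 3: Using the exclusive quartile method:
  Q1 = 17
  Q2 (median) = 65
  Q3 = 77
  IQR = Q3 - Q1 = 77 - 17 = 60
Step 4: Q3 = 77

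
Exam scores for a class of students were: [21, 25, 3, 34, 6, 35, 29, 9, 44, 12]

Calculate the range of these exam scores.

41

Step 1: Identify the maximum value: max = 44
Step 2: Identify the minimum value: min = 3
Step 3: Range = max - min = 44 - 3 = 41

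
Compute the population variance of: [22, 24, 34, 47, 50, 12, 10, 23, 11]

198.5432

Step 1: Compute the mean: (22 + 24 + 34 + 47 + 50 + 12 + 10 + 23 + 11) / 9 = 25.8889
Step 2: Compute squared deviations from the mean:
  (22 - 25.8889)^2 = 15.1235
  (24 - 25.8889)^2 = 3.5679
  (34 - 25.8889)^2 = 65.7901
  (47 - 25.8889)^2 = 445.679
  (50 - 25.8889)^2 = 581.3457
  (12 - 25.8889)^2 = 192.9012
  (10 - 25.8889)^2 = 252.4568
  (23 - 25.8889)^2 = 8.3457
  (11 - 25.8889)^2 = 221.679
Step 3: Sum of squared deviations = 1786.8889
Step 4: Population variance = 1786.8889 / 9 = 198.5432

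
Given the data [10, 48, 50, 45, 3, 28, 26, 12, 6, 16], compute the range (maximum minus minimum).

47

Step 1: Identify the maximum value: max = 50
Step 2: Identify the minimum value: min = 3
Step 3: Range = max - min = 50 - 3 = 47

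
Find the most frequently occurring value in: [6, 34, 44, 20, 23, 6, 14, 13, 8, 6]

6

Step 1: Count the frequency of each value:
  6: appears 3 time(s)
  8: appears 1 time(s)
  13: appears 1 time(s)
  14: appears 1 time(s)
  20: appears 1 time(s)
  23: appears 1 time(s)
  34: appears 1 time(s)
  44: appears 1 time(s)
Step 2: The value 6 appears most frequently (3 times).
Step 3: Mode = 6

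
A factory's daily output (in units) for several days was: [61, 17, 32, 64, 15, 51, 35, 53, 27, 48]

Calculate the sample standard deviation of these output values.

17.5819

Step 1: Compute the mean: 40.3
Step 2: Sum of squared deviations from the mean: 2782.1
Step 3: Sample variance = 2782.1 / 9 = 309.1222
Step 4: Standard deviation = sqrt(309.1222) = 17.5819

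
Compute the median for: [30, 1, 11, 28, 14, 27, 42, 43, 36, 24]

27.5

Step 1: Sort the data in ascending order: [1, 11, 14, 24, 27, 28, 30, 36, 42, 43]
Step 2: The number of values is n = 10.
Step 3: Since n is even, the median is the average of positions 5 and 6:
  Median = (27 + 28) / 2 = 27.5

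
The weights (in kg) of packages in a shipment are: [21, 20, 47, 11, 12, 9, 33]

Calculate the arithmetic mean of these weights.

21.8571

Step 1: Sum all values: 21 + 20 + 47 + 11 + 12 + 9 + 33 = 153
Step 2: Count the number of values: n = 7
Step 3: Mean = sum / n = 153 / 7 = 21.8571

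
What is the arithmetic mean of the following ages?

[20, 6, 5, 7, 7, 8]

8.8333

Step 1: Sum all values: 20 + 6 + 5 + 7 + 7 + 8 = 53
Step 2: Count the number of values: n = 6
Step 3: Mean = sum / n = 53 / 6 = 8.8333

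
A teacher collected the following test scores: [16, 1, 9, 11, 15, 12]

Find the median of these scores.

11.5

Step 1: Sort the data in ascending order: [1, 9, 11, 12, 15, 16]
Step 2: The number of values is n = 6.
Step 3: Since n is even, the median is the average of positions 3 and 4:
  Median = (11 + 12) / 2 = 11.5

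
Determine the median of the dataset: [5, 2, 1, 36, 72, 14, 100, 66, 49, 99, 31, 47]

41.5

Step 1: Sort the data in ascending order: [1, 2, 5, 14, 31, 36, 47, 49, 66, 72, 99, 100]
Step 2: The number of values is n = 12.
Step 3: Since n is even, the median is the average of positions 6 and 7:
  Median = (36 + 47) / 2 = 41.5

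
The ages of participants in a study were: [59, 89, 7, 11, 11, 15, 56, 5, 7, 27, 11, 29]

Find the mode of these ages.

11

Step 1: Count the frequency of each value:
  5: appears 1 time(s)
  7: appears 2 time(s)
  11: appears 3 time(s)
  15: appears 1 time(s)
  27: appears 1 time(s)
  29: appears 1 time(s)
  56: appears 1 time(s)
  59: appears 1 time(s)
  89: appears 1 time(s)
Step 2: The value 11 appears most frequently (3 times).
Step 3: Mode = 11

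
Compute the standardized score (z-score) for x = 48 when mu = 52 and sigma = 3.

-1.3333

Step 1: Recall the z-score formula: z = (x - mu) / sigma
Step 2: Substitute values: z = (48 - 52) / 3
Step 3: z = -4 / 3 = -1.3333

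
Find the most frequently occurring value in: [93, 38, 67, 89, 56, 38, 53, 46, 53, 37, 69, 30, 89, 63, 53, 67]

53

Step 1: Count the frequency of each value:
  30: appears 1 time(s)
  37: appears 1 time(s)
  38: appears 2 time(s)
  46: appears 1 time(s)
  53: appears 3 time(s)
  56: appears 1 time(s)
  63: appears 1 time(s)
  67: appears 2 time(s)
  69: appears 1 time(s)
  89: appears 2 time(s)
  93: appears 1 time(s)
Step 2: The value 53 appears most frequently (3 times).
Step 3: Mode = 53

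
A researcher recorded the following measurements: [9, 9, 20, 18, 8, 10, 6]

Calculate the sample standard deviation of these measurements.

5.3497

Step 1: Compute the mean: 11.4286
Step 2: Sum of squared deviations from the mean: 171.7143
Step 3: Sample variance = 171.7143 / 6 = 28.619
Step 4: Standard deviation = sqrt(28.619) = 5.3497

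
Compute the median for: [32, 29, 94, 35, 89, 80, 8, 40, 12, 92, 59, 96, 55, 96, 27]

55

Step 1: Sort the data in ascending order: [8, 12, 27, 29, 32, 35, 40, 55, 59, 80, 89, 92, 94, 96, 96]
Step 2: The number of values is n = 15.
Step 3: Since n is odd, the median is the middle value at position 8: 55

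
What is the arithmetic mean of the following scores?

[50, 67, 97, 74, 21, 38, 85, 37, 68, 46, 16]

54.4545

Step 1: Sum all values: 50 + 67 + 97 + 74 + 21 + 38 + 85 + 37 + 68 + 46 + 16 = 599
Step 2: Count the number of values: n = 11
Step 3: Mean = sum / n = 599 / 11 = 54.4545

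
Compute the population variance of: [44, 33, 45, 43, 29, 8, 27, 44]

144.1094

Step 1: Compute the mean: (44 + 33 + 45 + 43 + 29 + 8 + 27 + 44) / 8 = 34.125
Step 2: Compute squared deviations from the mean:
  (44 - 34.125)^2 = 97.5156
  (33 - 34.125)^2 = 1.2656
  (45 - 34.125)^2 = 118.2656
  (43 - 34.125)^2 = 78.7656
  (29 - 34.125)^2 = 26.2656
  (8 - 34.125)^2 = 682.5156
  (27 - 34.125)^2 = 50.7656
  (44 - 34.125)^2 = 97.5156
Step 3: Sum of squared deviations = 1152.875
Step 4: Population variance = 1152.875 / 8 = 144.1094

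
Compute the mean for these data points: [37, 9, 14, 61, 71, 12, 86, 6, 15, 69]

38

Step 1: Sum all values: 37 + 9 + 14 + 61 + 71 + 12 + 86 + 6 + 15 + 69 = 380
Step 2: Count the number of values: n = 10
Step 3: Mean = sum / n = 380 / 10 = 38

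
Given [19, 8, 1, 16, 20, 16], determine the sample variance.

54.2667

Step 1: Compute the mean: (19 + 8 + 1 + 16 + 20 + 16) / 6 = 13.3333
Step 2: Compute squared deviations from the mean:
  (19 - 13.3333)^2 = 32.1111
  (8 - 13.3333)^2 = 28.4444
  (1 - 13.3333)^2 = 152.1111
  (16 - 13.3333)^2 = 7.1111
  (20 - 13.3333)^2 = 44.4444
  (16 - 13.3333)^2 = 7.1111
Step 3: Sum of squared deviations = 271.3333
Step 4: Sample variance = 271.3333 / 5 = 54.2667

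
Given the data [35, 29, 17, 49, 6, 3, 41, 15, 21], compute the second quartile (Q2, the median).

21

Step 1: Sort the data: [3, 6, 15, 17, 21, 29, 35, 41, 49]
Step 2: n = 9
Step 3: Q2 is the median. Since n is odd, it is the middle value at position 5: 21
Step 4: Q2 = 21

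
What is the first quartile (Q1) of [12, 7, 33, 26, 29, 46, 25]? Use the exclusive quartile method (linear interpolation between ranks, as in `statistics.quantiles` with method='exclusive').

12

Step 1: Sort the data: [7, 12, 25, 26, 29, 33, 46]
Step 2: n = 7
Step 3: Using the exclusive quartile method:
  Q1 = 12
  Q2 (median) = 26
  Q3 = 33
  IQR = Q3 - Q1 = 33 - 12 = 21
Step 4: Q1 = 12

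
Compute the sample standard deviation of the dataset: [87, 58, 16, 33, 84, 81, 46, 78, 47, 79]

24.6236

Step 1: Compute the mean: 60.9
Step 2: Sum of squared deviations from the mean: 5456.9
Step 3: Sample variance = 5456.9 / 9 = 606.3222
Step 4: Standard deviation = sqrt(606.3222) = 24.6236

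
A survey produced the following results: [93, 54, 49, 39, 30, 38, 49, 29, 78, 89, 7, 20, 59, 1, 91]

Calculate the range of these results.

92

Step 1: Identify the maximum value: max = 93
Step 2: Identify the minimum value: min = 1
Step 3: Range = max - min = 93 - 1 = 92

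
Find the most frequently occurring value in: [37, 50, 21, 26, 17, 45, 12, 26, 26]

26

Step 1: Count the frequency of each value:
  12: appears 1 time(s)
  17: appears 1 time(s)
  21: appears 1 time(s)
  26: appears 3 time(s)
  37: appears 1 time(s)
  45: appears 1 time(s)
  50: appears 1 time(s)
Step 2: The value 26 appears most frequently (3 times).
Step 3: Mode = 26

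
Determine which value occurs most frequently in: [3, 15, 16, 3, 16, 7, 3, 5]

3

Step 1: Count the frequency of each value:
  3: appears 3 time(s)
  5: appears 1 time(s)
  7: appears 1 time(s)
  15: appears 1 time(s)
  16: appears 2 time(s)
Step 2: The value 3 appears most frequently (3 times).
Step 3: Mode = 3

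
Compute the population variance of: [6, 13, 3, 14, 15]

22.96

Step 1: Compute the mean: (6 + 13 + 3 + 14 + 15) / 5 = 10.2
Step 2: Compute squared deviations from the mean:
  (6 - 10.2)^2 = 17.64
  (13 - 10.2)^2 = 7.84
  (3 - 10.2)^2 = 51.84
  (14 - 10.2)^2 = 14.44
  (15 - 10.2)^2 = 23.04
Step 3: Sum of squared deviations = 114.8
Step 4: Population variance = 114.8 / 5 = 22.96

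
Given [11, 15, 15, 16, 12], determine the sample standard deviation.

2.1679

Step 1: Compute the mean: 13.8
Step 2: Sum of squared deviations from the mean: 18.8
Step 3: Sample variance = 18.8 / 4 = 4.7
Step 4: Standard deviation = sqrt(4.7) = 2.1679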